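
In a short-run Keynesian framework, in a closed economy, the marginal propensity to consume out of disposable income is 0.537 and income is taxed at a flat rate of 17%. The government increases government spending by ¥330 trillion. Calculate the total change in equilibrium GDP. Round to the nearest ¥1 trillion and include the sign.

+¥595 trillion

Government-spending multiplier = 1/(1 − c(1−t)) = 1/(1 − 0.537×0.83) = 1/0.55429 ≈ 1.804.
ΔY = k × ΔG = (+¥330 trillion) / 0.55429 ≈ +¥595 trillion.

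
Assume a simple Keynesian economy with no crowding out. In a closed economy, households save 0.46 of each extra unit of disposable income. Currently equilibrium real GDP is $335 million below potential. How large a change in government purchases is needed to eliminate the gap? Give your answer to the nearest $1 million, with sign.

MPC = 1 − MPS = 1 − 0.46 = 0.54.
Spending multiplier = 1/(1 − MPC) = 1/(1 − 0.54) = 1/0.46 ≈ 2.174.
Need ΔY = +$335 million, so ΔG = ΔY/k = (+$335 million) × 0.46 ≈ +$154 million.
The government should increase government purchases by $154 million.

+$154 million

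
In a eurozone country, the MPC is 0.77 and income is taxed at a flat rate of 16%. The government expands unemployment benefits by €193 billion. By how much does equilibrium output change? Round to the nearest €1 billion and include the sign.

+€421 billion

The transfer change shifts disposable income by +€193 billion, so first-round consumption changes by c·ΔTR = 0.77 × (+€193 billion) = +€148.61 billion.
Expenditure multiplier = 1/(1 − c(1−t)) = 1/(1 − 0.77×0.84) = 1/0.3532 ≈ 2.831.
The transfer multiplier is c × k ≈ 2.18, so ΔY = k × (c·ΔTR) = (+€148.61 billion) / 0.3532 ≈ +€421 billion.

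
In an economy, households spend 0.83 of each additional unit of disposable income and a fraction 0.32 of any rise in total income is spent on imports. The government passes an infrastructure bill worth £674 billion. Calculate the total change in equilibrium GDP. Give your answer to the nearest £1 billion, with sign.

+£1,376 billion

Expenditure multiplier = 1/(1 − c + m) = 1/(1 − 0.83 + 0.32) = 1/0.49 ≈ 2.041.
ΔY = k × ΔG = (+£674 billion) / 0.49 ≈ +£1,376 billion.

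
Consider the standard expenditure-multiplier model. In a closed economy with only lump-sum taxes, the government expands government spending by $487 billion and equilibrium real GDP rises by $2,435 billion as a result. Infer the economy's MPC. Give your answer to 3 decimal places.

0.800

Implied spending multiplier k = ΔY/ΔG = 2,435/487 = 5.
Since k = 1/(1 − MPC), MPC = 1 − 1/k = 1 − ΔG/ΔY = 1 − 487/2,435 = 0.800.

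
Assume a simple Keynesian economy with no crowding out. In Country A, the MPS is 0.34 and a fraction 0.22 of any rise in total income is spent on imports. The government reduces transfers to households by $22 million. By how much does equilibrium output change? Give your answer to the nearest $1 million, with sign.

−$26 million

MPC = 1 − MPS = 1 − 0.34 = 0.66.
The transfer change shifts disposable income by −$22 million, so first-round consumption changes by c·ΔTR = 0.66 × (−$22 million) = −$14.52 million.
Expenditure multiplier = 1/(1 − c + m) = 1/(1 − 0.66 + 0.22) = 1/0.56 ≈ 1.786.
The transfer multiplier is c × k ≈ 1.179, so ΔY = k × (c·ΔTR) = (−$14.52 million) / 0.56 ≈ −$26 million.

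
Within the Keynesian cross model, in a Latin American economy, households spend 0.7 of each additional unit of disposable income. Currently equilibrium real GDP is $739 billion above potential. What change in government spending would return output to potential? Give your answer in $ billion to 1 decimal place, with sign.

−$221.7 billion

Spending multiplier = 1/(1 − MPC) = 1/(1 − 0.7) = 1/0.3 ≈ 3.333.
Need ΔY = −$739 billion, so ΔG = ΔY/k = (−$739 billion) × 0.3 = −$221.7 billion.
The government should cut government spending by $221.7 billion.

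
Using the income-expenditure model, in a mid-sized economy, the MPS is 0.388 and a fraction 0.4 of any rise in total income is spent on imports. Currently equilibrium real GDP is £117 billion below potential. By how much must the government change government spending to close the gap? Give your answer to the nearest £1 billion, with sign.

MPC = 1 − MPS = 1 − 0.388 = 0.612.
Spending multiplier = 1/(1 − c + m) = 1/(1 − 0.612 + 0.4) = 1/0.788 ≈ 1.269.
Need ΔY = +£117 billion, so ΔG = ΔY/k = (+£117 billion) × 0.788 ≈ +£92 billion.
The government should increase government spending by £92 billion.

+£92 billion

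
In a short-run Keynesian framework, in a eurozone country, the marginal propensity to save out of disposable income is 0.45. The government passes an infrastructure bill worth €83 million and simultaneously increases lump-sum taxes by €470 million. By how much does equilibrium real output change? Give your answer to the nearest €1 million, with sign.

−€390 million

MPC = 1 − MPS = 1 − 0.45 = 0.55.
Expenditure multiplier = 1/(1 − MPC) = 1/(1 − 0.55) = 1/0.45 ≈ 2.222.
ΔG contributes k·ΔG = (+€83 million) / 0.45 ≈ +€184.4 million.
ΔT of +€470 million changes first-round spending by −c·ΔT = −€258.5 million, contributing k·(−c·ΔT) = (−€258.5 million) / 0.45 ≈ −€574.4 million.
Net ΔY = k(ΔG − c·ΔT) = (−€175.5 million) / 0.45 = −€390 million.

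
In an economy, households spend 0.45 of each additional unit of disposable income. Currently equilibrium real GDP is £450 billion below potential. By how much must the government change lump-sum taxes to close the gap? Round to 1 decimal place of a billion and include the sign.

−£550.0 billion

Spending multiplier = 1/(1 − MPC) = 1/(1 − 0.45) = 1/0.55 ≈ 1.818.
Tax multiplier = −c·k = −0.45/0.55 ≈ −0.818. Need ΔY = +£450 billion, so ΔT = ΔY/(−c·k) = −(+£450 billion) × 0.55 / 0.45 = −£550 billion.
The government should cut lump-sum taxes by £550 billion.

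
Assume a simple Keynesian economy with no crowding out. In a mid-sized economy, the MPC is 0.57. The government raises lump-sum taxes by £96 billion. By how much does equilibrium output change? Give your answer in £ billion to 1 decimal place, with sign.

A lump-sum tax change of +£96 billion shifts disposable income by −£96 billion; first-round consumption changes by −c × ΔT = −0.57 × (+£96 billion) = −£54.72 billion.
Expenditure multiplier = 1/(1 − MPC) = 1/(1 − 0.57) = 1/0.43 ≈ 2.326.
The tax multiplier is −c × k ≈ −1.326, so ΔY = k × (−c·ΔT) = (−£54.72 billion) / 0.43 ≈ −£127.3 billion.

−£127.3 billion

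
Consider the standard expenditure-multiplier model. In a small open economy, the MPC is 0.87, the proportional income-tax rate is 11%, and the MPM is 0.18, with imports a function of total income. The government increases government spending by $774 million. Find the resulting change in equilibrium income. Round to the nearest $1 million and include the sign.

Government-spending multiplier = 1/(1 − c(1−t) + m) = 1/(1 − 0.87×0.89 + 0.18) = 1/0.4057 ≈ 2.465.
ΔY = k × ΔG = (+$774 million) / 0.4057 ≈ +$1,908 million.

+$1,908 million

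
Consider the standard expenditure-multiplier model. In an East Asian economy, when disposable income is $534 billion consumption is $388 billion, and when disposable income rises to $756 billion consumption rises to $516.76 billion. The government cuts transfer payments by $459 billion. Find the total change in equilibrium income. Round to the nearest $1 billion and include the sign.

−$634 billion

MPC = ΔC/ΔYd = (516.76 − 388)/(756 − 534) = 128.76/222 = 0.58.
The transfer change shifts disposable income by −$459 billion, so first-round consumption changes by c·ΔTR = 0.58 × (−$459 billion) = −$266.22 billion.
Expenditure multiplier = 1/(1 − MPC) = 1/(1 − 0.58) = 1/0.42 ≈ 2.381.
The transfer multiplier is c × k ≈ 1.381, so ΔY = k × (c·ΔTR) = (−$266.22 billion) / 0.42 ≈ −$634 billion.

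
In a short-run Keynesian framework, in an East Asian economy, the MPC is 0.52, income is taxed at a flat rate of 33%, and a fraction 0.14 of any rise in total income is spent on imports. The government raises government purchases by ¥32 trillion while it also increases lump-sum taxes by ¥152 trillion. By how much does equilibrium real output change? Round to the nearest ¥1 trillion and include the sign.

−¥59 trillion

Expenditure multiplier = 1/(1 − c(1−t) + m) = 1/(1 − 0.52×0.67 + 0.14) = 1/0.7916 ≈ 1.263.
ΔG contributes k·ΔG = (+¥32 trillion) / 0.7916 ≈ +¥40.4 trillion.
ΔT of +¥152 trillion changes first-round spending by −c·ΔT = −¥79.04 trillion, contributing k·(−c·ΔT) = (−¥79.04 trillion) / 0.7916 ≈ −¥99.8 trillion.
Net ΔY = k(ΔG − c·ΔT) = (−¥47.04 trillion) / 0.7916 ≈ −¥59 trillion.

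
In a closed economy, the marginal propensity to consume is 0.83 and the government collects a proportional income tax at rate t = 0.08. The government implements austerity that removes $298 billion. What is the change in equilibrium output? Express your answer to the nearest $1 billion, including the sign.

Spending multiplier = 1/(1 − c(1−t)) = 1/(1 − 0.83×0.92) = 1/0.2364 ≈ 4.23.
ΔY = k × ΔG = (−$298 billion) / 0.2364 ≈ −$1,261 billion.

−$1,261 billion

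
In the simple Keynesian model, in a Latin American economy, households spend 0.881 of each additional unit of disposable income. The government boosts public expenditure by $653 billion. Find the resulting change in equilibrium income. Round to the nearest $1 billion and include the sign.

Expenditure multiplier = 1/(1 − MPC) = 1/(1 − 0.881) = 1/0.119 ≈ 8.403.
ΔY = k × ΔG = (+$653 billion) / 0.119 ≈ +$5,487 billion.

+$5,487 billion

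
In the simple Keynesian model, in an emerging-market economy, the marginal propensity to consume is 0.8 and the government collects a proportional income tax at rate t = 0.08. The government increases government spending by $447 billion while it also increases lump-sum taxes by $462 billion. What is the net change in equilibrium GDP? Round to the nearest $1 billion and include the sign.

+$293 billion

Expenditure multiplier = 1/(1 − c(1−t)) = 1/(1 − 0.8×0.92) = 1/0.264 ≈ 3.788.
ΔG contributes k·ΔG = (+$447 billion) / 0.264 ≈ +$1,693.2 billion.
ΔT of +$462 billion changes first-round spending by −c·ΔT = −$369.6 billion, contributing k·(−c·ΔT) = (−$369.6 billion) / 0.264 = −$1,400 billion.
Net ΔY = k(ΔG − c·ΔT) = (+$77.4 billion) / 0.264 ≈ +$293 billion.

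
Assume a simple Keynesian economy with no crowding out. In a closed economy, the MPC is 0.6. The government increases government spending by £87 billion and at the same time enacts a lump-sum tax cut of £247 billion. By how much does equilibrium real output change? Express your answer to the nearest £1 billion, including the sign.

+£588 billion

Expenditure multiplier = 1/(1 − MPC) = 1/(1 − 0.6) = 1/0.4 = 2.5.
ΔG contributes k·ΔG = (+£87 billion) / 0.4 = +£217.5 billion.
ΔT of −£247 billion changes first-round spending by −c·ΔT = +£148.2 billion, contributing k·(−c·ΔT) = (+£148.2 billion) / 0.4 = +£370.5 billion.
Net ΔY = k(ΔG − c·ΔT) = (+£235.2 billion) / 0.4 = +£588 billion.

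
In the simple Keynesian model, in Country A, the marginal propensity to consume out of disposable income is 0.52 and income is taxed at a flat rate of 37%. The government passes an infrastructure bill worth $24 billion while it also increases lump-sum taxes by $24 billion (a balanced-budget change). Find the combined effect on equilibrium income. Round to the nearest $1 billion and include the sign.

+$17 billion

Expenditure multiplier = 1/(1 − c(1−t)) = 1/(1 − 0.52×0.63) = 1/0.6724 ≈ 1.487.
ΔG contributes k·ΔG = (+$24 billion) / 0.6724 ≈ +$35.7 billion.
ΔT of +$24 billion changes first-round spending by −c·ΔT = −$12.48 billion, contributing k·(−c·ΔT) = (−$12.48 billion) / 0.6724 ≈ −$18.6 billion.
Net ΔY = k(ΔG − c·ΔT) = (+$11.52 billion) / 0.6724 ≈ +$17 billion.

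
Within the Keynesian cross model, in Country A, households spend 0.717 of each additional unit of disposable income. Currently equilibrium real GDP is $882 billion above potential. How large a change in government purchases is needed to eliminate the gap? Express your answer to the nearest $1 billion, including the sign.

Spending multiplier = 1/(1 − MPC) = 1/(1 − 0.717) = 1/0.283 ≈ 3.534.
Need ΔY = −$882 billion, so ΔG = ΔY/k = (−$882 billion) × 0.283 ≈ −$250 billion.
The government should cut government purchases by $250 billion.

−$250 billion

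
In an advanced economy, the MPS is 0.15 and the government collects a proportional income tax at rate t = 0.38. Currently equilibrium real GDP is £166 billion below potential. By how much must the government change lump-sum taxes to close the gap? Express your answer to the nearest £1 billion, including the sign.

−£92 billion

MPC = 1 − MPS = 1 − 0.15 = 0.85.
Spending multiplier = 1/(1 − c(1−t)) = 1/(1 − 0.85×0.62) = 1/0.473 ≈ 2.114.
Tax multiplier = −c·k = −0.85/0.473 ≈ −1.797. Need ΔY = +£166 billion, so ΔT = ΔY/(−c·k) = −(+£166 billion) × 0.473 / 0.85 ≈ −£92 billion.
The government should cut lump-sum taxes by £92 billion.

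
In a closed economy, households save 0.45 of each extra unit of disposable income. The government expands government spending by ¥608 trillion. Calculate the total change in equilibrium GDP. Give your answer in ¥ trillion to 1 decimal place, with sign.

+¥1,351.1 trillion

MPC = 1 − MPS = 1 − 0.45 = 0.55.
Expenditure multiplier = 1/(1 − MPC) = 1/(1 − 0.55) = 1/0.45 ≈ 2.222.
ΔY = k × ΔG = (+¥608 trillion) / 0.45 ≈ +¥1,351.1 trillion.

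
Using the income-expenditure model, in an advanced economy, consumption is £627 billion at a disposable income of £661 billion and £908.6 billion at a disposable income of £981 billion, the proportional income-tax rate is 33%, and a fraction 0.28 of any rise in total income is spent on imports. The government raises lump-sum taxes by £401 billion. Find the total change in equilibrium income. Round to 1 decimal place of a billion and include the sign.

MPC = ΔC/ΔYd = (908.6 − 627)/(981 − 661) = 281.6/320 = 0.88.
A lump-sum tax change of +£401 billion shifts disposable income by −£401 billion; first-round consumption changes by −c × ΔT = −0.88 × (+£401 billion) = −£352.88 billion.
Expenditure multiplier = 1/(1 − c(1−t) + m) = 1/(1 − 0.88×0.67 + 0.28) = 1/0.6904 ≈ 1.448.
The tax multiplier is −c × k ≈ −1.275, so ΔY = k × (−c·ΔT) = (−£352.88 billion) / 0.6904 ≈ −£511.1 billion.

−£511.1 billion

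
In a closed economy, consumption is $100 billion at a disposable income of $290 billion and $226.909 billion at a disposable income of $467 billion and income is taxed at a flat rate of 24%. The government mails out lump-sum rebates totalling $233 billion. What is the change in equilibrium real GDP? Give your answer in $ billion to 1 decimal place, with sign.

+$367.1 billion

MPC = ΔC/ΔYd = (226.909 − 100)/(467 − 290) = 126.909/177 = 0.717.
A lump-sum tax change of −$233 billion shifts disposable income by +$233 billion; first-round consumption changes by −c × ΔT = −0.717 × (−$233 billion) = +$167.061 billion.
Expenditure multiplier = 1/(1 − c(1−t)) = 1/(1 − 0.717×0.76) = 1/0.45508 ≈ 2.197.
The tax multiplier is −c × k ≈ −1.576, so ΔY = k × (−c·ΔT) = (+$167.061 billion) / 0.45508 ≈ +$367.1 billion.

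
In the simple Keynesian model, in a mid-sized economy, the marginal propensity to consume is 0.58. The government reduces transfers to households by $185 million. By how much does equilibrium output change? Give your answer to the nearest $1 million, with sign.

The transfer change shifts disposable income by −$185 million, so first-round consumption changes by c·ΔTR = 0.58 × (−$185 million) = −$107.3 million.
Expenditure multiplier = 1/(1 − MPC) = 1/(1 − 0.58) = 1/0.42 ≈ 2.381.
The transfer multiplier is c × k ≈ 1.381, so ΔY = k × (c·ΔTR) = (−$107.3 million) / 0.42 ≈ −$255 million.

−$255 million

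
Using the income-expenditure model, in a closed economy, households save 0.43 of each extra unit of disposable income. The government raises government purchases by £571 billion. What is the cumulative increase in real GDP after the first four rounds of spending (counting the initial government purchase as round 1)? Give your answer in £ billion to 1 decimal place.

£1,187.7 billion

MPC = 1 − MPS = 1 − 0.43 = 0.57.
Round 1 adds ΔG = £571 billion; each later round is MPC = 0.57 times the previous.
After 4 rounds: 571 + 325.47 + 185.5179 + 105.745203 = ΔG·(1 − c^4)/(1 − c) = 571 × (1 − 0.10556001)/0.43 ≈ £1,187.7 billion.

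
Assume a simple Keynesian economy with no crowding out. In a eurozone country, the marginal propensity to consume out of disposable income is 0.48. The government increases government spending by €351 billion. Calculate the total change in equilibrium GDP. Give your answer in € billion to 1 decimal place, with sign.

Expenditure multiplier = 1/(1 − MPC) = 1/(1 − 0.48) = 1/0.52 ≈ 1.923.
ΔY = k × ΔG = (+€351 billion) / 0.52 = +€675 billion.

+€675.0 billion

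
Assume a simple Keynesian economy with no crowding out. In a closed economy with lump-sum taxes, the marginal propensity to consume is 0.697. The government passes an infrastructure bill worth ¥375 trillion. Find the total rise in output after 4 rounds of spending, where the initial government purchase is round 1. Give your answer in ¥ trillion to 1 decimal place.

¥945.5 trillion

Round 1 adds ΔG = ¥375 trillion; each later round is MPC = 0.697 times the previous.
After 4 rounds: 375 + 261.375 + 182.178375 + 126.978327375 = ΔG·(1 − c^4)/(1 − c) = 375 × (1 − 0.236010384481)/0.303 ≈ ¥945.5 trillion.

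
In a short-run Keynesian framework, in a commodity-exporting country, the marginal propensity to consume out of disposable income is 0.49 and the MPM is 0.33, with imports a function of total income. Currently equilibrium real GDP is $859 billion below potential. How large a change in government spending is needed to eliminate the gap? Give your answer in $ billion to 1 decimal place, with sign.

+$721.6 billion

Spending multiplier = 1/(1 − c + m) = 1/(1 − 0.49 + 0.33) = 1/0.84 ≈ 1.19.
Need ΔY = +$859 billion, so ΔG = ΔY/k = (+$859 billion) × 0.84 ≈ +$721.6 billion.
The government should increase government spending by $721.6 billion.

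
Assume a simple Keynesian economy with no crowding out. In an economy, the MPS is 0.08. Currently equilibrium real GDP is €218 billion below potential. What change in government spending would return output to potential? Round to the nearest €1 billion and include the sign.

MPC = 1 − MPS = 1 − 0.08 = 0.92.
Spending multiplier = 1/(1 − MPC) = 1/(1 − 0.92) = 1/0.08 = 12.5.
Need ΔY = +€218 billion, so ΔG = ΔY/k = (+€218 billion) × 0.08 ≈ +€17 billion.
The government should increase government spending by €17 billion.

+€17 billion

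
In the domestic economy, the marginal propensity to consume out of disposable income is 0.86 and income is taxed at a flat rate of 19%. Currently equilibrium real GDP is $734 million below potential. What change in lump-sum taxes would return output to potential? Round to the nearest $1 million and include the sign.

Spending multiplier = 1/(1 − c(1−t)) = 1/(1 − 0.86×0.81) = 1/0.3034 ≈ 3.296.
Tax multiplier = −c·k = −0.86/0.3034 ≈ −2.835. Need ΔY = +$734 million, so ΔT = ΔY/(−c·k) = −(+$734 million) × 0.3034 / 0.86 ≈ −$259 million.
The government should cut lump-sum taxes by $259 million.

−$259 million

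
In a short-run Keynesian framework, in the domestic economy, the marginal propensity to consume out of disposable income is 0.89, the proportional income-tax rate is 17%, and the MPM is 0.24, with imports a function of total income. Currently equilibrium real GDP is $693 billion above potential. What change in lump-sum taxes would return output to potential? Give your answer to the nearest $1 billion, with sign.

Spending multiplier = 1/(1 − c(1−t) + m) = 1/(1 − 0.89×0.83 + 0.24) = 1/0.5013 ≈ 1.995.
Tax multiplier = −c·k = −0.89/0.5013 ≈ −1.775. Need ΔY = −$693 billion, so ΔT = ΔY/(−c·k) = −(−$693 billion) × 0.5013 / 0.89 ≈ +$390 billion.
The government should raise lump-sum taxes by $390 billion.

+$390 billion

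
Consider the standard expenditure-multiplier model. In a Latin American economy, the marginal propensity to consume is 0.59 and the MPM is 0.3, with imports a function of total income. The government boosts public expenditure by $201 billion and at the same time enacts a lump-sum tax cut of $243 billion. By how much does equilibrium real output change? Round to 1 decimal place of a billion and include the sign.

+$485.0 billion

Expenditure multiplier = 1/(1 − c + m) = 1/(1 − 0.59 + 0.3) = 1/0.71 ≈ 1.408.
ΔG contributes k·ΔG = (+$201 billion) / 0.71 ≈ +$283.1 billion.
ΔT of −$243 billion changes first-round spending by −c·ΔT = +$143.37 billion, contributing k·(−c·ΔT) = (+$143.37 billion) / 0.71 ≈ +$201.9 billion.
Net ΔY = k(ΔG − c·ΔT) = (+$344.37 billion) / 0.71 ≈ +$485 billion.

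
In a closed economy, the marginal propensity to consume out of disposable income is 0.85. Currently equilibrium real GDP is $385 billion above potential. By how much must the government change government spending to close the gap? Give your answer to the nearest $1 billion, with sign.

−$58 billion

Spending multiplier = 1/(1 − MPC) = 1/(1 − 0.85) = 1/0.15 ≈ 6.667.
Need ΔY = −$385 billion, so ΔG = ΔY/k = (−$385 billion) × 0.15 ≈ −$58 billion.
The government should cut government spending by $58 billion.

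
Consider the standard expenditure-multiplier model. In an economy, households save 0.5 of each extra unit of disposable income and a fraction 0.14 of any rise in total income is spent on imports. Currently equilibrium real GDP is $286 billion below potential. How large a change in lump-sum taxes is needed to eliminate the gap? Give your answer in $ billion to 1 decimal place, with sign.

−$366.1 billion

MPC = 1 − MPS = 1 − 0.5 = 0.5.
Spending multiplier = 1/(1 − c + m) = 1/(1 − 0.5 + 0.14) = 1/0.64 ≈ 1.563.
Tax multiplier = −c·k = −0.5/0.64 ≈ −0.781. Need ΔY = +$286 billion, so ΔT = ΔY/(−c·k) = −(+$286 billion) × 0.64 / 0.5 ≈ −$366.1 billion.
The government should cut lump-sum taxes by $366.1 billion.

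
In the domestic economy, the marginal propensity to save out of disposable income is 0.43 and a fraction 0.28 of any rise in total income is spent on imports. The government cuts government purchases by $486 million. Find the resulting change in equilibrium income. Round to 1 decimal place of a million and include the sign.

MPC = 1 − MPS = 1 − 0.43 = 0.57.
Government-spending multiplier = 1/(1 − c + m) = 1/(1 − 0.57 + 0.28) = 1/0.71 ≈ 1.408.
ΔY = k × ΔG = (−$486 million) / 0.71 ≈ −$684.5 million.

−$684.5 million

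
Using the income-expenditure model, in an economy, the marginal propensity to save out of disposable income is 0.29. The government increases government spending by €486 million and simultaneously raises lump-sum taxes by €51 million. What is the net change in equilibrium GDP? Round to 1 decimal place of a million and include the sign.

MPC = 1 − MPS = 1 − 0.29 = 0.71.
Expenditure multiplier = 1/(1 − MPC) = 1/(1 − 0.71) = 1/0.29 ≈ 3.448.
ΔG contributes k·ΔG = (+€486 million) / 0.29 ≈ +€1,675.9 million.
ΔT of +€51 million changes first-round spending by −c·ΔT = −€36.21 million, contributing k·(−c·ΔT) = (−€36.21 million) / 0.29 ≈ −€124.9 million.
Net ΔY = k(ΔG − c·ΔT) = (+€449.79 million) / 0.29 = +€1,551 million.

+€1,551.0 million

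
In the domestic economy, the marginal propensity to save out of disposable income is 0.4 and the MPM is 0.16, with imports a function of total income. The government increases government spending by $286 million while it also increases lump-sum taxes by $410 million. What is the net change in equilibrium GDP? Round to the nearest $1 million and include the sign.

MPC = 1 − MPS = 1 − 0.4 = 0.6.
Expenditure multiplier = 1/(1 − c + m) = 1/(1 − 0.6 + 0.16) = 1/0.56 ≈ 1.786.
ΔG contributes k·ΔG = (+$286 million) / 0.56 ≈ +$510.7 million.
ΔT of +$410 million changes first-round spending by −c·ΔT = −$246 million, contributing k·(−c·ΔT) = (−$246 million) / 0.56 ≈ −$439.3 million.
Net ΔY = k(ΔG − c·ΔT) = (+$40 million) / 0.56 ≈ +$71 million.

+$71 million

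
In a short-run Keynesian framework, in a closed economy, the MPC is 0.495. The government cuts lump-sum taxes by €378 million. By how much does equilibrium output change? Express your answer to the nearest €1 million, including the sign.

A lump-sum tax change of −€378 million shifts disposable income by +€378 million; first-round consumption changes by −c × ΔT = −0.495 × (−€378 million) = +€187.11 million.
Expenditure multiplier = 1/(1 − MPC) = 1/(1 − 0.495) = 1/0.505 ≈ 1.98.
The tax multiplier is −c × k ≈ −0.98, so ΔY = k × (−c·ΔT) = (+€187.11 million) / 0.505 ≈ +€371 million.

+€371 million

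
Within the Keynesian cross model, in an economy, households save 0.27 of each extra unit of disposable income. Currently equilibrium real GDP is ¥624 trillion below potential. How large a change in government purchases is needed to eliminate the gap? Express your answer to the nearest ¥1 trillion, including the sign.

MPC = 1 − MPS = 1 − 0.27 = 0.73.
Spending multiplier = 1/(1 − MPC) = 1/(1 − 0.73) = 1/0.27 ≈ 3.704.
Need ΔY = +¥624 trillion, so ΔG = ΔY/k = (+¥624 trillion) × 0.27 ≈ +¥168 trillion.
The government should increase government purchases by ¥168 trillion.

+¥168 trillion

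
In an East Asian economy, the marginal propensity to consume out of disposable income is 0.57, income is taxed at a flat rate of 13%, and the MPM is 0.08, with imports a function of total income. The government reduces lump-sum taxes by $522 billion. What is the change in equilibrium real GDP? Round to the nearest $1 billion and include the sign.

+$509 billion

A lump-sum tax change of −$522 billion shifts disposable income by +$522 billion; first-round consumption changes by −c × ΔT = −0.57 × (−$522 billion) = +$297.54 billion.
Expenditure multiplier = 1/(1 − c(1−t) + m) = 1/(1 − 0.57×0.87 + 0.08) = 1/0.5841 ≈ 1.712.
The tax multiplier is −c × k ≈ −0.976, so ΔY = k × (−c·ΔT) = (+$297.54 billion) / 0.5841 ≈ +$509 billion.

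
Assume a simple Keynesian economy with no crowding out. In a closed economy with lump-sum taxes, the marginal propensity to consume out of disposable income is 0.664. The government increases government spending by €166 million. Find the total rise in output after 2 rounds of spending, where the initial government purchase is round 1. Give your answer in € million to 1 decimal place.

Round 1 adds ΔG = €166 million; each later round is MPC = 0.664 times the previous.
After 2 rounds: 166 + 110.224 = ΔG·(1 − c^2)/(1 − c) = 166 × (1 − 0.440896)/0.336 ≈ €276.2 million.

€276.2 million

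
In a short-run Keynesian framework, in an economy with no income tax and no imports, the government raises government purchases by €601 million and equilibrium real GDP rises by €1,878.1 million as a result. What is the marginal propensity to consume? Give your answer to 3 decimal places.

Implied spending multiplier k = ΔY/ΔG = 1,878.1/601 ≈ 3.125.
Since k = 1/(1 − MPC), MPC = 1 − 1/k = 1 − ΔG/ΔY = 1 − 601/1,878.1 ≈ 0.680.

0.680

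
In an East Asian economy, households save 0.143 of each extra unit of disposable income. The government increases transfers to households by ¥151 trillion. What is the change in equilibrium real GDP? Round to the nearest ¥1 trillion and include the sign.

MPC = 1 − MPS = 1 − 0.143 = 0.857.
The transfer change shifts disposable income by +¥151 trillion, so first-round consumption changes by c·ΔTR = 0.857 × (+¥151 trillion) = +¥129.407 trillion.
Expenditure multiplier = 1/(1 − MPC) = 1/(1 − 0.857) = 1/0.143 ≈ 6.993.
The transfer multiplier is c × k ≈ 5.993, so ΔY = k × (c·ΔTR) = (+¥129.407 trillion) / 0.143 ≈ +¥905 trillion.

+¥905 trillion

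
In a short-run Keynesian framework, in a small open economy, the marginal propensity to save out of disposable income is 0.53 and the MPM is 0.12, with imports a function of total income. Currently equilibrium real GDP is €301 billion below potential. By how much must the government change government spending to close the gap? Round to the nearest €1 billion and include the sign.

MPC = 1 − MPS = 1 − 0.53 = 0.47.
Spending multiplier = 1/(1 − c + m) = 1/(1 − 0.47 + 0.12) = 1/0.65 ≈ 1.538.
Need ΔY = +€301 billion, so ΔG = ΔY/k = (+€301 billion) × 0.65 ≈ +€196 billion.
The government should increase government spending by €196 billion.

+€196 billion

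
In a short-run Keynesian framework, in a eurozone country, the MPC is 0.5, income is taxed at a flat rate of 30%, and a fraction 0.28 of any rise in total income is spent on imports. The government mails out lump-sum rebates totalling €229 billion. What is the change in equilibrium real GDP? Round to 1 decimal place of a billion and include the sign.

A lump-sum tax change of −€229 billion shifts disposable income by +€229 billion; first-round consumption changes by −c × ΔT = −0.5 × (−€229 billion) = +€114.5 billion.
Expenditure multiplier = 1/(1 − c(1−t) + m) = 1/(1 − 0.5×0.7 + 0.28) = 1/0.93 ≈ 1.075.
The tax multiplier is −c × k ≈ −0.538, so ΔY = k × (−c·ΔT) = (+€114.5 billion) / 0.93 ≈ +€123.1 billion.

+€123.1 billion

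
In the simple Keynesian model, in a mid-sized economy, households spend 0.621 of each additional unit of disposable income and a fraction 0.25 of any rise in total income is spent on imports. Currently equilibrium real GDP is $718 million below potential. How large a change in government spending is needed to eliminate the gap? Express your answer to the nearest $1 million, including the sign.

Spending multiplier = 1/(1 − c + m) = 1/(1 − 0.621 + 0.25) = 1/0.629 ≈ 1.59.
Need ΔY = +$718 million, so ΔG = ΔY/k = (+$718 million) × 0.629 ≈ +$452 million.
The government should increase government spending by $452 million.

+$452 million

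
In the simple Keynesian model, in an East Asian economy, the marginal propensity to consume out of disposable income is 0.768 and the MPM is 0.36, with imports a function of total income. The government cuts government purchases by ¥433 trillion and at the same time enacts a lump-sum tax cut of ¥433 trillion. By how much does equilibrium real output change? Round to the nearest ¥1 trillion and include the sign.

−¥170 trillion

Expenditure multiplier = 1/(1 − c + m) = 1/(1 − 0.768 + 0.36) = 1/0.592 ≈ 1.689.
ΔG contributes k·ΔG = (−¥433 trillion) / 0.592 ≈ −¥731.4 trillion.
ΔT of −¥433 trillion changes first-round spending by −c·ΔT = +¥332.544 trillion, contributing k·(−c·ΔT) = (+¥332.544 trillion) / 0.592 ≈ +¥561.7 trillion.
Net ΔY = k(ΔG − c·ΔT) = (−¥100.456 trillion) / 0.592 ≈ −¥170 trillion.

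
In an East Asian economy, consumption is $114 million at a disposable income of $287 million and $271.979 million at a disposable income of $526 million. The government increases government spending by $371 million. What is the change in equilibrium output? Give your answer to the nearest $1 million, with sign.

+$1,094 million

MPC = ΔC/ΔYd = (271.979 − 114)/(526 − 287) = 157.979/239 = 0.661.
Government-spending multiplier = 1/(1 − MPC) = 1/(1 − 0.661) = 1/0.339 ≈ 2.95.
ΔY = k × ΔG = (+$371 million) / 0.339 ≈ +$1,094 million.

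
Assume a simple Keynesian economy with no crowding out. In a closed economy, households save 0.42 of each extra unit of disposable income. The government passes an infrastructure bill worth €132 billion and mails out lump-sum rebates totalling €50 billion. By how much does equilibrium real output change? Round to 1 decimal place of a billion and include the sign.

+€383.3 billion

MPC = 1 − MPS = 1 − 0.42 = 0.58.
Expenditure multiplier = 1/(1 − MPC) = 1/(1 − 0.58) = 1/0.42 ≈ 2.381.
ΔG contributes k·ΔG = (+€132 billion) / 0.42 ≈ +€314.3 billion.
ΔT of −€50 billion changes first-round spending by −c·ΔT = +€29 billion, contributing k·(−c·ΔT) = (+€29 billion) / 0.42 ≈ +€69 billion.
Net ΔY = k(ΔG − c·ΔT) = (+€161 billion) / 0.42 ≈ +€383.3 billion.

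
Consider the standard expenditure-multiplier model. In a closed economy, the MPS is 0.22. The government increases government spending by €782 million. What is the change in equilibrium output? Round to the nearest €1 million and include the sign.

MPC = 1 − MPS = 1 − 0.22 = 0.78.
Expenditure multiplier = 1/(1 − MPC) = 1/(1 − 0.78) = 1/0.22 ≈ 4.545.
ΔY = k × ΔG = (+€782 million) / 0.22 ≈ +€3,555 million.

+€3,555 million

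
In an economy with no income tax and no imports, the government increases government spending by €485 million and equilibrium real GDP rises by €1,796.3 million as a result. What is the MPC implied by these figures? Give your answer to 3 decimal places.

0.730

Implied spending multiplier k = ΔY/ΔG = 1,796.3/485 ≈ 3.7037.
Since k = 1/(1 − MPC), MPC = 1 − 1/k = 1 − ΔG/ΔY = 1 − 485/1,796.3 ≈ 0.730.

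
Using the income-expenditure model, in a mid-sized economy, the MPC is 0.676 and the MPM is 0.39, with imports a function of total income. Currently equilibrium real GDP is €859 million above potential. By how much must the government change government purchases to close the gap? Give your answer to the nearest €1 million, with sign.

Spending multiplier = 1/(1 − c + m) = 1/(1 − 0.676 + 0.39) = 1/0.714 ≈ 1.401.
Need ΔY = −€859 million, so ΔG = ΔY/k = (−€859 million) × 0.714 ≈ −€613 million.
The government should cut government purchases by €613 million.

−€613 million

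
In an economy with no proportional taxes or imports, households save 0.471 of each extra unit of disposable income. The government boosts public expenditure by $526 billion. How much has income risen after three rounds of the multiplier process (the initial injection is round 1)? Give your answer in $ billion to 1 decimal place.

$951.5 billion

MPC = 1 − MPS = 1 − 0.471 = 0.529.
Round 1 adds ΔG = $526 billion; each later round is MPC = 0.529 times the previous.
After 3 rounds: 526 + 278.254 + 147.196366 = ΔG·(1 − c^3)/(1 − c) = 526 × (1 − 0.148035889)/0.471 ≈ $951.5 billion.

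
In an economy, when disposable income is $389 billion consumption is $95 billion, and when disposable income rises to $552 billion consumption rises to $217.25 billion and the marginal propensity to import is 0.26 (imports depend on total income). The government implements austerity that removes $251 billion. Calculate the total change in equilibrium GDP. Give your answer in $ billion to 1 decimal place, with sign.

−$492.2 billion

MPC = ΔC/ΔYd = (217.25 − 95)/(552 − 389) = 122.25/163 = 0.75.
Spending multiplier = 1/(1 − c + m) = 1/(1 − 0.75 + 0.26) = 1/0.51 ≈ 1.961.
ΔY = k × ΔG = (−$251 billion) / 0.51 ≈ −$492.2 billion.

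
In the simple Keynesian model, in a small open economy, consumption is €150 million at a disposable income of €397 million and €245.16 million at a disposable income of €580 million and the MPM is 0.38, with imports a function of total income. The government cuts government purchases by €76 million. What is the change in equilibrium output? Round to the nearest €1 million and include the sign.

−€88 million

MPC = ΔC/ΔYd = (245.16 − 150)/(580 − 397) = 95.16/183 = 0.52.
Government-spending multiplier = 1/(1 − c + m) = 1/(1 − 0.52 + 0.38) = 1/0.86 ≈ 1.163.
ΔY = k × ΔG = (−€76 million) / 0.86 ≈ −€88 million.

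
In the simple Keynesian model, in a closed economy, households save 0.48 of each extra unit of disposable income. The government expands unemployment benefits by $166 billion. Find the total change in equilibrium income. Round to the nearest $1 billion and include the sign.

MPC = 1 − MPS = 1 − 0.48 = 0.52.
The transfer change shifts disposable income by +$166 billion, so first-round consumption changes by c·ΔTR = 0.52 × (+$166 billion) = +$86.32 billion.
Expenditure multiplier = 1/(1 − MPC) = 1/(1 − 0.52) = 1/0.48 ≈ 2.083.
The transfer multiplier is c × k ≈ 1.083, so ΔY = k × (c·ΔTR) = (+$86.32 billion) / 0.48 ≈ +$180 billion.

+$180 billion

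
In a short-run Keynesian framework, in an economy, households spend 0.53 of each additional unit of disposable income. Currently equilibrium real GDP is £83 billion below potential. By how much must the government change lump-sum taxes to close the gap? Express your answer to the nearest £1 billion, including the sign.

Spending multiplier = 1/(1 − MPC) = 1/(1 − 0.53) = 1/0.47 ≈ 2.128.
Tax multiplier = −c·k = −0.53/0.47 ≈ −1.128. Need ΔY = +£83 billion, so ΔT = ΔY/(−c·k) = −(+£83 billion) × 0.47 / 0.53 ≈ −£74 billion.
The government should cut lump-sum taxes by £74 billion.

−£74 billion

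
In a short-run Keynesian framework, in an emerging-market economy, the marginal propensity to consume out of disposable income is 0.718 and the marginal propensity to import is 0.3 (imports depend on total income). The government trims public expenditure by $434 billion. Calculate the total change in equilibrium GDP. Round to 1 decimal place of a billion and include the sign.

−$745.7 billion

Government-spending multiplier = 1/(1 − c + m) = 1/(1 − 0.718 + 0.3) = 1/0.582 ≈ 1.718.
ΔY = k × ΔG = (−$434 billion) / 0.582 ≈ −$745.7 billion.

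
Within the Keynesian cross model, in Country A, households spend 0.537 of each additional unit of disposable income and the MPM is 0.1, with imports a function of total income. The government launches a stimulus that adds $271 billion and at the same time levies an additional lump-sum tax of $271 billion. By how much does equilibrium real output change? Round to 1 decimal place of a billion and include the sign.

+$222.9 billion

Expenditure multiplier = 1/(1 − c + m) = 1/(1 − 0.537 + 0.1) = 1/0.563 ≈ 1.776.
ΔG contributes k·ΔG = (+$271 billion) / 0.563 ≈ +$481.3 billion.
ΔT of +$271 billion changes first-round spending by −c·ΔT = −$145.527 billion, contributing k·(−c·ΔT) = (−$145.527 billion) / 0.563 ≈ −$258.5 billion.
Net ΔY = k(ΔG − c·ΔT) = (+$125.473 billion) / 0.563 ≈ +$222.9 billion.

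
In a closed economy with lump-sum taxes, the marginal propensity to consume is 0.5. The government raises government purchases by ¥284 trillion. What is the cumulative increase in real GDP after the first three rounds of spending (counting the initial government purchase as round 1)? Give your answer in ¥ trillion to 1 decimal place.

Round 1 adds ΔG = ¥284 trillion; each later round is MPC = 0.5 times the previous.
After 3 rounds: 284 + 142 + 71 = ΔG·(1 − c^3)/(1 − c) = 284 × (1 − 0.125)/0.5 = ¥497 trillion.

¥497.0 trillion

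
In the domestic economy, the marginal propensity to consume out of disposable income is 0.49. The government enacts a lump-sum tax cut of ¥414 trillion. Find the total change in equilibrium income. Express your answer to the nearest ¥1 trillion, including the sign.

+¥398 trillion

A lump-sum tax change of −¥414 trillion shifts disposable income by +¥414 trillion; first-round consumption changes by −c × ΔT = −0.49 × (−¥414 trillion) = +¥202.86 trillion.
Expenditure multiplier = 1/(1 − MPC) = 1/(1 − 0.49) = 1/0.51 ≈ 1.961.
The tax multiplier is −c × k ≈ −0.961, so ΔY = k × (−c·ΔT) = (+¥202.86 trillion) / 0.51 ≈ +¥398 trillion.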